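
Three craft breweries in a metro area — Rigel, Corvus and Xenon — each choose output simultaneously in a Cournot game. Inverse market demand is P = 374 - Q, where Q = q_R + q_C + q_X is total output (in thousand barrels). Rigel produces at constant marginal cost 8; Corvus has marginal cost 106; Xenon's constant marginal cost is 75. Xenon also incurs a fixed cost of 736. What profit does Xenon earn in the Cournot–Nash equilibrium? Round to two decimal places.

3587.06

Rigel's profit: π_R = (374 - Q)q_R - (8q_R). Setting ∂π_R/∂q_R = 0: 366 - 2q_R - (q_C + q_X) = 0.
Corvus's first-order condition: 268 - 2q_C - (q_R + q_X) = 0.
Xenon's profit: π_X = (374 - Q)q_X - (75q_X). Setting ∂π_X/∂q_X = 0: 299 - 2q_X - (q_R + q_C) = 0.
Adding the 3 conditions: 933 − 2Q − 2Q = 0, i.e. Q = 933/4.
Back-substituting: q_R = (366 − 933/4) = 531/4, q_C = (268 − 933/4) = 139/4, q_X = (299 − 933/4) = 263/4.
Price P = 374 - 933/4 = 563/4.
Xenon's profit: (563/4 - 75)·(263/4) - 736 = 3587.0625.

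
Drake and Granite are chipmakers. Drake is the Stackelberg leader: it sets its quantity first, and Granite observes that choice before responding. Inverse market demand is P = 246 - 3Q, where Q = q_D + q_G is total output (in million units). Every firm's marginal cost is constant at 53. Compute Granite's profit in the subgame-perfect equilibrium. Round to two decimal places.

Solve by backward induction. Given q_D, the follower Granite maximises π_G = (246 - 3q_D - 3q_G)q_G - 53q_G.
Follower FOC: 193 - 3q_D - 6q_G = 0, so q_G(q_D) = (193 - 3q_D)/6.
The leader anticipates this reaction. Substituting into P = 246 - 3Q gives P = 299/2 - (3/2)q_D, so π_D = (299/2 - (3/2)q_D)q_D - 53q_D.
Maximising: ∂π_D/∂q_D = 193/2 - 3q_D = 0, giving q_D = 193/6.
Then q_G = (193 - 3·(193/6))/6 = 193/12.
Price P = 246 - 3·(193/4) = 405/4.
Granite's profit: (405/4 - 53)·(193/12) = 776.0208.

776.02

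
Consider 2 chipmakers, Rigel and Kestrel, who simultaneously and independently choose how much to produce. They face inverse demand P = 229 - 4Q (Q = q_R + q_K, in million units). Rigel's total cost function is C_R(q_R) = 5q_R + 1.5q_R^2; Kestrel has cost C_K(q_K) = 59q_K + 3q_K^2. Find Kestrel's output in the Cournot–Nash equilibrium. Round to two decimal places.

7.06

Rigel's profit: π_R = (229 - 4Q)q_R - (5q_R + (3/2)q_R²). Setting ∂π_R/∂q_R = 0: 224 - 11q_R - 4(q_K) = 0.
Kestrel's profit: π_K = (229 - 4Q)q_K - (59q_K + 3q_K²). Setting ∂π_K/∂q_K = 0: 170 - 14q_K - 4(q_R) = 0.
So q_R = (224 - 4q_K)/11 and q_K = (170 - 4q_R)/14.
Solving the pair: q_R = 1228/69, q_K = 487/69.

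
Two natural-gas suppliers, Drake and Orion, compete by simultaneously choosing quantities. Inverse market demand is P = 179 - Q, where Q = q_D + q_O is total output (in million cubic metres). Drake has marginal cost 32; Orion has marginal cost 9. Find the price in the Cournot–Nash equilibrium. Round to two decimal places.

Drake's profit: π_D = (179 - Q)q_D - (32q_D). Setting ∂π_D/∂q_D = 0: 147 - 2q_D - (q_O) = 0.
Orion's first-order condition: 170 - 2q_O - (q_D) = 0.
Best responses: q_D = (147 - q_O)/2, q_O = (170 - q_D)/2.
Solving the pair: q_D = 124/3, q_O = 193/3.
Total output Q = 317/3, so price P = 179 - 317/3 = 220/3.

73.33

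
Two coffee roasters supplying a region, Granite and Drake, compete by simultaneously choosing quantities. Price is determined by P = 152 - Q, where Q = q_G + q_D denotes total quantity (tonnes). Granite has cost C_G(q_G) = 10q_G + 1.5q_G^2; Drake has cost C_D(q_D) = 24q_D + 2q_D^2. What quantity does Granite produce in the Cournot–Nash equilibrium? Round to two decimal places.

24.97

Granite's profit: π_G = (152 - Q)q_G - (10q_G + (3/2)q_G²). Setting ∂π_G/∂q_G = 0: 142 - 5q_G - (q_D) = 0.
Drake's first-order condition: 128 - 6q_D - (q_G) = 0.
Rearranging gives the reaction functions q_G = (142 - q_D)/5 and q_D = (128 - q_G)/6.
Substituting one into the other gives q_G = 724/29 and q_D = 498/29.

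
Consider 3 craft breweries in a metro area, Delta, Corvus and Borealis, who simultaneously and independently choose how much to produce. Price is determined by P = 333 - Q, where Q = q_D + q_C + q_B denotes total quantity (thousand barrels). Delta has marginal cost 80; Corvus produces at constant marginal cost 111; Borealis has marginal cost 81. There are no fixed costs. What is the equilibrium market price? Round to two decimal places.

Delta's profit: π_D = (333 - Q)q_D - (80q_D). Setting ∂π_D/∂q_D = 0: 253 - 2q_D - (q_C + q_B) = 0.
Corvus's profit: π_C = (333 - Q)q_C - (111q_C). Setting ∂π_C/∂q_C = 0: 222 - 2q_C - (q_D + q_B) = 0.
Borealis's profit: π_B = (333 - Q)q_B - (81q_B). Setting ∂π_B/∂q_B = 0: 252 - 2q_B - (q_D + q_C) = 0.
Adding the 3 first-order conditions: 727 − 4Q = 0, so Q = 727/4.
Back-substituting: q_D = (253 − 727/4) = 285/4, q_C = (222 − 727/4) = 161/4, q_B = (252 − 727/4) = 281/4.
Total output Q = 727/4, so price P = 333 - 727/4 = 605/4.

151.25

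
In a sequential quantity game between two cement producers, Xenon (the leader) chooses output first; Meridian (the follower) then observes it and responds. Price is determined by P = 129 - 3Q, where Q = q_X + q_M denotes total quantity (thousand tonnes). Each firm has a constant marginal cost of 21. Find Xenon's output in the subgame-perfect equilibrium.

18

Solve by backward induction. Given q_X, the follower Meridian maximises π_M = (129 - 3q_X - 3q_M)q_M - 21q_M.
∂π_M/∂q_M = 108 - 3q_X - 6q_M = 0 gives the reaction function q_M = (108 - 3q_X)/6.
Xenon substitutes q_M(q_X) into its own profit: π_X = q_X(129 - 3q_X - (108 - 3q_X)/2) - 21q_X = (75 - (3/2)q_X)q_X - 21q_X.
Leader FOC: 54 - 3q_X = 0, so q_X = 18.
Then q_M = (108 - 3·18)/6 = 9.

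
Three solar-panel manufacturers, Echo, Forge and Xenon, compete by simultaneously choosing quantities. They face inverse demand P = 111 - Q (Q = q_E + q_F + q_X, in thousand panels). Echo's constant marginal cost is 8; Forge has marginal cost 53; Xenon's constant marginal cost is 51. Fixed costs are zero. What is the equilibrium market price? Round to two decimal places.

55.75

Echo's profit: π_E = (111 - Q)q_E - (8q_E). Setting ∂π_E/∂q_E = 0: 103 - 2q_E - (q_F + q_X) = 0.
Forge's profit: π_F = (111 - Q)q_F - (53q_F). Setting ∂π_F/∂q_F = 0: 58 - 2q_F - (q_E + q_X) = 0.
Xenon's first-order condition: 60 - 2q_X - (q_E + q_F) = 0.
Summing all 3 equations gives 221 − 4Q = 0, hence Q = 221/4.
Back-substituting: q_E = (103 − 221/4) = 191/4, q_F = (58 − 221/4) = 11/4, q_X = (60 − 221/4) = 19/4.
Total output Q = 221/4, so price P = 111 - 221/4 = 223/4.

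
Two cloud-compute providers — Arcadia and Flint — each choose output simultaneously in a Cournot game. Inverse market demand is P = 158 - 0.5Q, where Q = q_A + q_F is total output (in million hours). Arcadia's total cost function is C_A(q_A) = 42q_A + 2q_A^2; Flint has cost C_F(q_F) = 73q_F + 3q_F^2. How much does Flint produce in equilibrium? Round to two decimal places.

10.56

Arcadia's profit: π_A = (158 - 0.5Q)q_A - (42q_A + 2q_A²). Setting ∂π_A/∂q_A = 0: 116 - 5q_A - (1/2)(q_F) = 0.
Flint's profit: π_F = (158 - 0.5Q)q_F - (73q_F + 3q_F²). Setting ∂π_F/∂q_F = 0: 85 - 7q_F - (1/2)(q_A) = 0.
So q_A = (116 - (1/2)q_F)/5 and q_F = (85 - (1/2)q_A)/7.
Solving the pair: q_A = 22.1439, q_F = 1468/139.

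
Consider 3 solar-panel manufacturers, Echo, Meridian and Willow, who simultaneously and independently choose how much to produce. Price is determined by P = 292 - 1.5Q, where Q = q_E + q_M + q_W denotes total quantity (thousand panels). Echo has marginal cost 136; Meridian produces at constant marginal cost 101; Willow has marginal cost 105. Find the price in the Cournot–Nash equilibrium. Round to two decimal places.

Echo's profit: π_E = (292 - 1.5Q)q_E - (136q_E). Setting ∂π_E/∂q_E = 0: 156 - 3q_E - (3/2)(q_M + q_W) = 0.
Meridian's profit: π_M = (292 - 1.5Q)q_M - (101q_M). Setting ∂π_M/∂q_M = 0: 191 - 3q_M - (3/2)(q_E + q_W) = 0.
Willow's profit: π_W = (292 - 1.5Q)q_W - (105q_W). Setting ∂π_W/∂q_W = 0: 187 - 3q_W - (3/2)(q_E + q_M) = 0.
Summing all 3 equations gives 534 − 6Q = 0, hence Q = 89.
Back-substituting: q_E = (156 − 267/2)/(3/2) = 15, q_M = (191 − 267/2)/(3/2) = 115/3, q_W = (187 − 267/2)/(3/2) = 107/3.
Total output Q = 89, so price P = 292 - (3/2)·89 = 317/2.

158.50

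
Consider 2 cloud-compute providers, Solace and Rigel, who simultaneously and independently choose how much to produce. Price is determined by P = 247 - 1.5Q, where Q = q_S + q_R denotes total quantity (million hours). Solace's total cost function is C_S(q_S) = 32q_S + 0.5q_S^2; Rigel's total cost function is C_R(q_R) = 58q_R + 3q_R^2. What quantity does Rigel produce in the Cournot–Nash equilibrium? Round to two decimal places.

Solace's profit: π_S = (247 - 1.5Q)q_S - (32q_S + (1/2)q_S²). Setting ∂π_S/∂q_S = 0: 215 - 4q_S - (3/2)(q_R) = 0.
Rigel's first-order condition: 189 - 9q_R - (3/2)(q_S) = 0.
Best responses: q_S = (215 - (3/2)q_R)/4, q_R = (189 - (3/2)q_S)/9.
Solving the pair: q_S = 734/15, q_R = 578/45.

12.84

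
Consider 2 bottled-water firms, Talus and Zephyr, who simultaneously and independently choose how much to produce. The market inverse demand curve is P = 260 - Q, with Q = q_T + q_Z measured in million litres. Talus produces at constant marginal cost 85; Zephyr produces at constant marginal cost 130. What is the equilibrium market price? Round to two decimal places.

Talus's profit: π_T = (260 - Q)q_T - (85q_T). Setting ∂π_T/∂q_T = 0: 175 - 2q_T - (q_Z) = 0.
Zephyr's first-order condition: 130 - 2q_Z - (q_T) = 0.
Best responses: q_T = (175 - q_Z)/2, q_Z = (130 - q_T)/2.
Solving the pair: q_T = 220/3, q_Z = 85/3.
Total output Q = 305/3, so price P = 260 - 305/3 = 475/3.

158.33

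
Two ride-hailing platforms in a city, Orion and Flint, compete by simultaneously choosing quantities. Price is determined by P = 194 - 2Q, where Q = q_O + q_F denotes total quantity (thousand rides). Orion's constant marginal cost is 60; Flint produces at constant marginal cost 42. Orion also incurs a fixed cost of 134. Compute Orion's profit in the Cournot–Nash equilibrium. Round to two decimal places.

Orion's profit: π_O = (194 - 2Q)q_O - (60q_O). Setting ∂π_O/∂q_O = 0: 134 - 4q_O - 2(q_F) = 0.
Flint's first-order condition: 152 - 4q_F - 2(q_O) = 0.
So q_O = (134 - 2q_F)/4 and q_F = (152 - 2q_O)/4.
Solving the pair: q_O = 58/3, q_F = 85/3.
Price P = 194 - 2·(143/3) = 296/3.
Orion's profit: (296/3 - 60)·(58/3) - 134 = 613.5556.

613.56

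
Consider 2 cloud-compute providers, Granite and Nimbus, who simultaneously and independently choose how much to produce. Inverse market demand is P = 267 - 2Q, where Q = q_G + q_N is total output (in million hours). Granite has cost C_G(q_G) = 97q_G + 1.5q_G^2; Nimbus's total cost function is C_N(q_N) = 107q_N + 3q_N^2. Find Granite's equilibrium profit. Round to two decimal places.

1530.17

Granite's profit: π_G = (267 - 2Q)q_G - (97q_G + (3/2)q_G²). Setting ∂π_G/∂q_G = 0: 170 - 7q_G - 2(q_N) = 0.
Nimbus's first-order condition: 160 - 10q_N - 2(q_G) = 0.
Rearranging gives the reaction functions q_G = (170 - 2q_N)/7 and q_N = (160 - 2q_G)/10.
Solving the pair: q_G = 230/11, q_N = 130/11.
Price P = 267 - 2·(360/11) = 201.5455.
Granite's profit: 201.5455·(230/11) - 97·(230/11) - (3/2)(230/11)² = 1530.1653.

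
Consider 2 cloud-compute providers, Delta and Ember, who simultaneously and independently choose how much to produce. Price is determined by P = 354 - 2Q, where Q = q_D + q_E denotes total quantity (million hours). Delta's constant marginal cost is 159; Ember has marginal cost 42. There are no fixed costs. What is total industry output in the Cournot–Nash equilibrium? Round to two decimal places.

84.50

Delta's profit: π_D = (354 - 2Q)q_D - (159q_D). Setting ∂π_D/∂q_D = 0: 195 - 4q_D - 2(q_E) = 0.
Ember's profit: π_E = (354 - 2Q)q_E - (42q_E). Setting ∂π_E/∂q_E = 0: 312 - 4q_E - 2(q_D) = 0.
Rearranging gives the reaction functions q_D = (195 - 2q_E)/4 and q_E = (312 - 2q_D)/4.
Substituting one into the other gives q_D = 13 and q_E = 143/2.
Total output Q = 13 + 143/2 = 169/2.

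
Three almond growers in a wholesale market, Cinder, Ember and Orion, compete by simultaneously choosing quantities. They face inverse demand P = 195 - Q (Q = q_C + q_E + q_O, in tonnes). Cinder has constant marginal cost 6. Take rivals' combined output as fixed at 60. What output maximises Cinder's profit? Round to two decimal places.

With rivals' combined output fixed at 60, Cinder's profit is π_C = (195 - 60 - q_C)q_C - (6q_C) = (135 - q_C)q_C - (6q_C).
∂π_C/∂q_C = 129 - 2q_C = 0, so q_C = 129/2.

64.50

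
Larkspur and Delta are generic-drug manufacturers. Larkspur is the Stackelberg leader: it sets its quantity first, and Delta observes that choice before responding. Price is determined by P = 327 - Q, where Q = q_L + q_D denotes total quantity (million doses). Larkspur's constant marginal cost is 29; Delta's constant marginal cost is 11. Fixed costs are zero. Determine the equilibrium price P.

99

The follower Delta best-responds to any q_L: π_D = (327 - Q)q_D - 11q_D.
∂π_D/∂q_D = 316 - q_L - 2q_D = 0 gives the reaction function q_D = (316 - q_L)/2.
The leader anticipates this reaction. Substituting into P = 327 - Q gives P = 169 - (1/2)q_L, so π_L = (169 - (1/2)q_L)q_L - 29q_L.
The leader's first-order condition 140 - q_L = 0 yields q_L = 140.
Then q_D = (316 - 140)/2 = 88.
Total output Q = 228, so price P = 327 - 228 = 99.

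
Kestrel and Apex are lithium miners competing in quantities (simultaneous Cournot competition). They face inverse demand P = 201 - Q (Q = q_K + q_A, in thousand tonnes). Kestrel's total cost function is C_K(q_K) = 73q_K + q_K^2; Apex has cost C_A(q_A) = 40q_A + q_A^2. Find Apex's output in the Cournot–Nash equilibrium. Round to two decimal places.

Kestrel's profit: π_K = (201 - Q)q_K - (73q_K + q_K²). Setting ∂π_K/∂q_K = 0: 128 - 4q_K - (q_A) = 0.
Apex's first-order condition: 161 - 4q_A - (q_K) = 0.
Best responses: q_K = (128 - q_A)/4, q_A = (161 - q_K)/4.
Substituting one into the other gives q_K = 117/5 and q_A = 172/5.

34.40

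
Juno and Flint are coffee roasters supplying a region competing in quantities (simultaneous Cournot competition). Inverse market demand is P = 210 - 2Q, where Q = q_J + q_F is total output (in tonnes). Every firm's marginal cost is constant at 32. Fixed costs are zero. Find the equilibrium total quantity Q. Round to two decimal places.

Each firm earns π_i = (210 - 2Q)q_i - 32q_i.
Setting ∂π_i/∂q_i = 0 with rivals' quantities fixed: 178 - 4q_i - 2q_j = 0.
By symmetry each firm produces the same amount; substituting q_j = q_i yields q_i = 178/6 = 89/3.
Total output Q = 89/3 + 89/3 = 178/3.

59.33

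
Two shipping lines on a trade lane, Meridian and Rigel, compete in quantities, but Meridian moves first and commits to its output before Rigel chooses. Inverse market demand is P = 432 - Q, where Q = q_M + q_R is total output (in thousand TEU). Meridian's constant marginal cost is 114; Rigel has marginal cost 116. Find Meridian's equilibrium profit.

The follower Rigel best-responds to any q_M: π_R = (432 - Q)q_R - 116q_R.
Follower FOC: 316 - q_M - 2q_R = 0, so q_R(q_M) = (316 - q_M)/2.
Meridian substitutes q_R(q_M) into its own profit: π_M = q_M(432 - q_M - (316 - q_M)/2) - 114q_M = (274 - (1/2)q_M)q_M - 114q_M.
The leader's first-order condition 160 - q_M = 0 yields q_M = 160.
Then q_R = (316 - 160)/2 = 78.
Price P = 432 - 238 = 194.
Meridian's profit: (194 - 114)·160 = 12800.

12800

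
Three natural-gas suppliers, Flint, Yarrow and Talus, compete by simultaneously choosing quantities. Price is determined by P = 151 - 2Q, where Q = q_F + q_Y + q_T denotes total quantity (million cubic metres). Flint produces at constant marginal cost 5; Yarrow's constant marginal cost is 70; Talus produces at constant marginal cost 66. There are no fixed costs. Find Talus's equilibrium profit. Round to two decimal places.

24.50

Flint's profit: π_F = (151 - 2Q)q_F - (5q_F). Setting ∂π_F/∂q_F = 0: 146 - 4q_F - 2(q_Y + q_T) = 0.
Yarrow's first-order condition: 81 - 4q_Y - 2(q_F + q_T) = 0.
Talus's first-order condition: 85 - 4q_T - 2(q_F + q_Y) = 0.
Adding the 3 first-order conditions: 312 − 8Q = 0, so Q = 39.
Back-substituting: q_F = (146 − 78)/2 = 34, q_Y = (81 − 78)/2 = 3/2, q_T = (85 − 78)/2 = 7/2.
Price P = 151 - 2·39 = 73.
Talus's profit: (73 - 66)·(7/2) = 49/2.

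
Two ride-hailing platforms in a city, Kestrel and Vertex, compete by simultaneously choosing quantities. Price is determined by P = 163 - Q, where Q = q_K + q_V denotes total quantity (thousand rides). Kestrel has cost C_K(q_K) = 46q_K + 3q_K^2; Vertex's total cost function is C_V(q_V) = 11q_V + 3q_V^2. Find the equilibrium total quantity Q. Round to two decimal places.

Kestrel's profit: π_K = (163 - Q)q_K - (46q_K + 3q_K²). Setting ∂π_K/∂q_K = 0: 117 - 8q_K - (q_V) = 0.
Vertex's profit: π_V = (163 - Q)q_V - (11q_V + 3q_V²). Setting ∂π_V/∂q_V = 0: 152 - 8q_V - (q_K) = 0.
Best responses: q_K = (117 - q_V)/8, q_V = (152 - q_K)/8.
Substituting one into the other gives q_K = 112/9 and q_V = 157/9.
Total output Q = 112/9 + 157/9 = 269/9.

29.89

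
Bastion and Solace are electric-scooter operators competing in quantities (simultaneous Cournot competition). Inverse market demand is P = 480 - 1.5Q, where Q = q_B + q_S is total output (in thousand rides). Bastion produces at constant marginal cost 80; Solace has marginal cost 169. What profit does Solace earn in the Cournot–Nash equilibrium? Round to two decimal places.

Bastion's profit: π_B = (480 - 1.5Q)q_B - (80q_B). Setting ∂π_B/∂q_B = 0: 400 - 3q_B - (3/2)(q_S) = 0.
Solace's first-order condition: 311 - 3q_S - (3/2)(q_B) = 0.
Best responses: q_B = (400 - (3/2)q_S)/3, q_S = (311 - (3/2)q_B)/3.
Solving the pair: q_B = 326/3, q_S = 148/3.
Price P = 480 - (3/2)·158 = 243.
Solace's profit: (243 - 169)·(148/3) = 3650.6667.

3650.67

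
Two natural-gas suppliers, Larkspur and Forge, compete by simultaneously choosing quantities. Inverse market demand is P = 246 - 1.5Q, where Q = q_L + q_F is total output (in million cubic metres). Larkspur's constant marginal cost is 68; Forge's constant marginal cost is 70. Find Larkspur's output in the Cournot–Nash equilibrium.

40

Larkspur's profit: π_L = (246 - 1.5Q)q_L - (68q_L). Setting ∂π_L/∂q_L = 0: 178 - 3q_L - (3/2)(q_F) = 0.
Forge's profit: π_F = (246 - 1.5Q)q_F - (70q_F). Setting ∂π_F/∂q_F = 0: 176 - 3q_F - (3/2)(q_L) = 0.
Rearranging gives the reaction functions q_L = (178 - (3/2)q_F)/3 and q_F = (176 - (3/2)q_L)/3.
Solving the pair: q_L = 40, q_F = 116/3.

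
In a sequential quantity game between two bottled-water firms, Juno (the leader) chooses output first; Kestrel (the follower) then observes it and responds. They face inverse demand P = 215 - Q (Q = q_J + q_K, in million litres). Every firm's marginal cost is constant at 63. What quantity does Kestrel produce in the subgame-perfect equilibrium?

38

Solve by backward induction. Given q_J, the follower Kestrel maximises π_K = (215 - q_J - q_K)q_K - 63q_K.
Setting the follower's marginal profit to zero, 152 - q_J - 2q_K = 0, i.e. q_K = (152 - q_J)/2.
The leader anticipates this reaction. Substituting into P = 215 - Q gives P = 139 - (1/2)q_J, so π_J = (139 - (1/2)q_J)q_J - 63q_J.
Leader FOC: 76 - q_J = 0, so q_J = 76.
Then q_K = (152 - 76)/2 = 38.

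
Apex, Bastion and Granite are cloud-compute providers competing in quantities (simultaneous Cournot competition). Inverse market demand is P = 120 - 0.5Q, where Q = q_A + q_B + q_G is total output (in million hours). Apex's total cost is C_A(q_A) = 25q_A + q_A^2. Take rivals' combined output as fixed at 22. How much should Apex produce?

With rivals' combined output fixed at 22, Apex's profit is π_A = (120 - (1/2)·22 - (1/2)q_A)q_A - (25q_A + q_A²) = (109 - (1/2)q_A)q_A - (25q_A + q_A²).
∂π_A/∂q_A = 84 - 3q_A = 0, so q_A = 28.

28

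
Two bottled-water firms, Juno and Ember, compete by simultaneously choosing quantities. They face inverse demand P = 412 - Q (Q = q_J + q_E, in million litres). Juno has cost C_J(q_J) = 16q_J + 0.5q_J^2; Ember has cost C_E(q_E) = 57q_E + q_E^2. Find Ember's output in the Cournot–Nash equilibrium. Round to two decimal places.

Juno's profit: π_J = (412 - Q)q_J - (16q_J + (1/2)q_J²). Setting ∂π_J/∂q_J = 0: 396 - 3q_J - (q_E) = 0.
Ember's first-order condition: 355 - 4q_E - (q_J) = 0.
So q_J = (396 - q_E)/3 and q_E = (355 - q_J)/4.
Substituting one into the other gives q_J = 1229/11 and q_E = 669/11.

60.82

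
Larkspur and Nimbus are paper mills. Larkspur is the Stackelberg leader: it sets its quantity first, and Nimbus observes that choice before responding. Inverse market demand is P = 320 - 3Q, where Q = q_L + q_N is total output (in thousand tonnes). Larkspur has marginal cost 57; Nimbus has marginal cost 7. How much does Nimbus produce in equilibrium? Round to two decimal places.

The follower Nimbus best-responds to any q_L: π_N = (320 - 3Q)q_N - 7q_N.
Setting the follower's marginal profit to zero, 313 - 3q_L - 6q_N = 0, i.e. q_N = (313 - 3q_L)/6.
The leader anticipates this reaction. Substituting into P = 320 - 3Q gives P = 327/2 - (3/2)q_L, so π_L = (327/2 - (3/2)q_L)q_L - 57q_L.
Leader FOC: 213/2 - 3q_L = 0, so q_L = 71/2.
Then q_N = (313 - 3·(71/2))/6 = 413/12.

34.42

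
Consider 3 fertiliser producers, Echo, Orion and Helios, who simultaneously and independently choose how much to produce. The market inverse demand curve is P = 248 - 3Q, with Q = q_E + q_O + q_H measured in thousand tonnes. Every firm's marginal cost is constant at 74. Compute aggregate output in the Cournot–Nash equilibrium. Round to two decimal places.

43.50

A representative firm's profit is π_i = q_i(248 - 3Q) - 74q_i.
First-order condition (treating rivals' output as given): 174 - 6q_i - 3·Σ_{j≠i} q_j = 0.
By symmetry each firm produces the same amount; substituting Σ_{j≠i} q_j = 2q_i yields q_i = 174/12 = 29/2.
Total output Q = 29/2 + 29/2 + 29/2 = 87/2.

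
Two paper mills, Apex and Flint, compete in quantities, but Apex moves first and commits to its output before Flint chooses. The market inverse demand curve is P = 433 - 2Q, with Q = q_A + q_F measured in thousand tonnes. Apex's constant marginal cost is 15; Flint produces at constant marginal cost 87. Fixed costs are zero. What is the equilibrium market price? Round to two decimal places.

137.50

The follower Flint best-responds to any q_A: π_F = (433 - 2Q)q_F - 87q_F.
∂π_F/∂q_F = 346 - 2q_A - 4q_F = 0 gives the reaction function q_F = (346 - 2q_A)/4.
Apex substitutes q_F(q_A) into its own profit: π_A = q_A(433 - 2q_A - (346 - 2q_A)/2) - 15q_A = (260 - q_A)q_A - 15q_A.
The leader's first-order condition 245 - 2q_A = 0 yields q_A = 245/2.
Then q_F = (346 - 2·(245/2))/4 = 101/4.
Total output Q = 591/4, so price P = 433 - 2·(591/4) = 275/2.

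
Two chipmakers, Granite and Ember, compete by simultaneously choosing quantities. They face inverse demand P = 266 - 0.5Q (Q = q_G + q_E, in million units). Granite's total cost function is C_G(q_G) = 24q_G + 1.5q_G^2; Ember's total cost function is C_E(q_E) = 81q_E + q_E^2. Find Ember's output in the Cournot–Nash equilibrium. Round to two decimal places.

52.68

Granite's profit: π_G = (266 - 0.5Q)q_G - (24q_G + (3/2)q_G²). Setting ∂π_G/∂q_G = 0: 242 - 4q_G - (1/2)(q_E) = 0.
Ember's profit: π_E = (266 - 0.5Q)q_E - (81q_E + q_E²). Setting ∂π_E/∂q_E = 0: 185 - 3q_E - (1/2)(q_G) = 0.
Best responses: q_G = (242 - (1/2)q_E)/4, q_E = (185 - (1/2)q_G)/3.
Substituting one into the other gives q_G = 53.9149 and q_E = 52.6809.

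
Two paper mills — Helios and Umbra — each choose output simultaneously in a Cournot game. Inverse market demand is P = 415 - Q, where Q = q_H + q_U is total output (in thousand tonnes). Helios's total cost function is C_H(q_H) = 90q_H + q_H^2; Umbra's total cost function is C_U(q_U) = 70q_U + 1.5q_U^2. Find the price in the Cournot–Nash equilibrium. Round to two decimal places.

Helios's profit: π_H = (415 - Q)q_H - (90q_H + q_H²). Setting ∂π_H/∂q_H = 0: 325 - 4q_H - (q_U) = 0.
Umbra's profit: π_U = (415 - Q)q_U - (70q_U + (3/2)q_U²). Setting ∂π_U/∂q_U = 0: 345 - 5q_U - (q_H) = 0.
Rearranging gives the reaction functions q_H = (325 - q_U)/4 and q_U = (345 - q_H)/5.
Solving the pair: q_H = 1280/19, q_U = 1055/19.
Total output Q = 122.8947, so price P = 415 - 122.8947 = 292.1053.

292.11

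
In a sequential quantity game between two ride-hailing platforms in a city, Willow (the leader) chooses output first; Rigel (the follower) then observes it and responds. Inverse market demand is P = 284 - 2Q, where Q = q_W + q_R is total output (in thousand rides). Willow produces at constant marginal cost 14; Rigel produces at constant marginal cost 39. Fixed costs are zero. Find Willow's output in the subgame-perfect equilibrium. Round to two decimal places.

73.75

The follower Rigel best-responds to any q_W: π_R = (284 - 2Q)q_R - 39q_R.
∂π_R/∂q_R = 245 - 2q_W - 4q_R = 0 gives the reaction function q_R = (245 - 2q_W)/4.
Willow substitutes q_R(q_W) into its own profit: π_W = q_W(284 - 2q_W - (245 - 2q_W)/2) - 14q_W = (323/2 - q_W)q_W - 14q_W.
The leader's first-order condition 295/2 - 2q_W = 0 yields q_W = 295/4.
Then q_R = (245 - 2·(295/4))/4 = 195/8.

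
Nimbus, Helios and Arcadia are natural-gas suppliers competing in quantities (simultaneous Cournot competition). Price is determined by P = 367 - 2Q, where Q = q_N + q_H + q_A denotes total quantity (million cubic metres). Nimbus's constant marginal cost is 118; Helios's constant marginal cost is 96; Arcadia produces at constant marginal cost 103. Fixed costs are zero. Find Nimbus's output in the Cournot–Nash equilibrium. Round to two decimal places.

26.50

Nimbus's profit: π_N = (367 - 2Q)q_N - (118q_N). Setting ∂π_N/∂q_N = 0: 249 - 4q_N - 2(q_H + q_A) = 0.
Helios's first-order condition: 271 - 4q_H - 2(q_N + q_A) = 0.
Arcadia's first-order condition: 264 - 4q_A - 2(q_N + q_H) = 0.
Adding the 3 conditions: 784 − 4Q − 4Q = 0, i.e. Q = 98.
Back-substituting: q_N = (249 − 196)/2 = 53/2, q_H = (271 − 196)/2 = 75/2, q_A = (264 − 196)/2 = 34.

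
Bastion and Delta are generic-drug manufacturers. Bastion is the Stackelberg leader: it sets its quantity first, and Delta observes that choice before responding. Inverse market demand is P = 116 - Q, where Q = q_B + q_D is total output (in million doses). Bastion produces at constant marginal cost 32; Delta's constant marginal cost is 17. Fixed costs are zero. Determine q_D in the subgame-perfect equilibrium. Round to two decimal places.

Solve by backward induction. Given q_B, the follower Delta maximises π_D = (116 - q_B - q_D)q_D - 17q_D.
Follower FOC: 99 - q_B - 2q_D = 0, so q_D(q_B) = (99 - q_B)/2.
Bastion substitutes q_D(q_B) into its own profit: π_B = q_B(116 - q_B - (99 - q_B)/2) - 32q_B = (133/2 - (1/2)q_B)q_B - 32q_B.
Maximising: ∂π_B/∂q_B = 69/2 - q_B = 0, giving q_B = 69/2.
Then q_D = (99 - 69/2)/2 = 129/4.

32.25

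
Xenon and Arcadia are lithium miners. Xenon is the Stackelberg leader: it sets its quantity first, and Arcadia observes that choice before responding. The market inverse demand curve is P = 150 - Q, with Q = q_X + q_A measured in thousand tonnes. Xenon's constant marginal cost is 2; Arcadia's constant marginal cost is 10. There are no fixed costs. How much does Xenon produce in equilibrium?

78

The follower Arcadia best-responds to any q_X: π_A = (150 - Q)q_A - 10q_A.
∂π_A/∂q_A = 140 - q_X - 2q_A = 0 gives the reaction function q_A = (140 - q_X)/2.
Xenon substitutes q_A(q_X) into its own profit: π_X = q_X(150 - q_X - (140 - q_X)/2) - 2q_X = (80 - (1/2)q_X)q_X - 2q_X.
The leader's first-order condition 78 - q_X = 0 yields q_X = 78.
Then q_A = (140 - 78)/2 = 31.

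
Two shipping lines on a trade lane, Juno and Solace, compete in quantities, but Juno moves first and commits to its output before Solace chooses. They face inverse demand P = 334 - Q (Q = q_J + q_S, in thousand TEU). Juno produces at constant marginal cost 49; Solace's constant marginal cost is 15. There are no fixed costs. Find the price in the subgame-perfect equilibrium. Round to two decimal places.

The follower Solace best-responds to any q_J: π_S = (334 - Q)q_S - 15q_S.
Setting the follower's marginal profit to zero, 319 - q_J - 2q_S = 0, i.e. q_S = (319 - q_J)/2.
Juno substitutes q_S(q_J) into its own profit: π_J = q_J(334 - q_J - (319 - q_J)/2) - 49q_J = (349/2 - (1/2)q_J)q_J - 49q_J.
Maximising: ∂π_J/∂q_J = 251/2 - q_J = 0, giving q_J = 251/2.
Then q_S = (319 - 251/2)/2 = 387/4.
Total output Q = 889/4, so price P = 334 - 889/4 = 447/4.

111.75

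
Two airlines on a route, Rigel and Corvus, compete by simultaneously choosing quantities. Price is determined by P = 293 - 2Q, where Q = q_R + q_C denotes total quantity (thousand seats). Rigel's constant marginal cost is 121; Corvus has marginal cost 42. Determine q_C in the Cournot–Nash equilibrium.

55

Rigel's profit: π_R = (293 - 2Q)q_R - (121q_R). Setting ∂π_R/∂q_R = 0: 172 - 4q_R - 2(q_C) = 0.
Corvus's first-order condition: 251 - 4q_C - 2(q_R) = 0.
So q_R = (172 - 2q_C)/4 and q_C = (251 - 2q_R)/4.
Substituting one into the other gives q_R = 31/2 and q_C = 55.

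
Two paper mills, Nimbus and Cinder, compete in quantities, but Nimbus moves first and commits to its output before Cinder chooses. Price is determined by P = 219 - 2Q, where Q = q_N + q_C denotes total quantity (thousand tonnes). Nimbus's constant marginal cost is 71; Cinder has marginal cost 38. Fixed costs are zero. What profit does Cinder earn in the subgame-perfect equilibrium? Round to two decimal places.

The follower Cinder best-responds to any q_N: π_C = (219 - 2Q)q_C - 38q_C.
∂π_C/∂q_C = 181 - 2q_N - 4q_C = 0 gives the reaction function q_C = (181 - 2q_N)/4.
The leader anticipates this reaction. Substituting into P = 219 - 2Q gives P = 257/2 - q_N, so π_N = (257/2 - q_N)q_N - 71q_N.
Maximising: ∂π_N/∂q_N = 115/2 - 2q_N = 0, giving q_N = 115/4.
Then q_C = (181 - 2·(115/4))/4 = 247/8.
Price P = 219 - 2·(477/8) = 399/4.
Cinder's profit: (399/4 - 38)·(247/8) = 1906.5313.

1906.53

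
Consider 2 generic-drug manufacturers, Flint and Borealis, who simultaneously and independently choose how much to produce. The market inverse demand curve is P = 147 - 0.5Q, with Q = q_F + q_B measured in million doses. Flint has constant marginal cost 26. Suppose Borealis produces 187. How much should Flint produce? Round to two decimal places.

27.50

With the rival's output fixed at 187, Flint's profit is π_F = (147 - (1/2)·187 - (1/2)q_F)q_F - (26q_F) = (107/2 - (1/2)q_F)q_F - (26q_F).
∂π_F/∂q_F = 55/2 - q_F = 0, so q_F = 55/2.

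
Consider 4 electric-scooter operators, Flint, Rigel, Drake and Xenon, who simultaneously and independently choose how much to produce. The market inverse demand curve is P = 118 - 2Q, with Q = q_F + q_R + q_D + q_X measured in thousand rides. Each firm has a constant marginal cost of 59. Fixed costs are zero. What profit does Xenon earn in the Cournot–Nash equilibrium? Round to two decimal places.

69.62

A representative firm's profit is π_i = q_i(118 - 2Q) - 59q_i.
First-order condition (treating rivals' output as given): 59 - 4q_i - 2·Σ_{j≠i} q_j = 0.
By symmetry each firm produces the same amount; substituting Σ_{j≠i} q_j = 3q_i yields q_i = 59/10.
Price P = 118 - 2·(118/5) = 354/5.
Xenon's profit: (354/5 - 59)·(59/10) = 69.6200.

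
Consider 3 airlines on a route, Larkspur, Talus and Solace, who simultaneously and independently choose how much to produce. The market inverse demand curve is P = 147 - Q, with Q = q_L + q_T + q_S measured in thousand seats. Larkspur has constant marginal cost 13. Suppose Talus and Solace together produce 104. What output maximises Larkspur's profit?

With rivals' combined output fixed at 104, Larkspur's profit is π_L = (147 - 104 - q_L)q_L - (13q_L) = (43 - q_L)q_L - (13q_L).
∂π_L/∂q_L = 30 - 2q_L = 0, so q_L = 15.

15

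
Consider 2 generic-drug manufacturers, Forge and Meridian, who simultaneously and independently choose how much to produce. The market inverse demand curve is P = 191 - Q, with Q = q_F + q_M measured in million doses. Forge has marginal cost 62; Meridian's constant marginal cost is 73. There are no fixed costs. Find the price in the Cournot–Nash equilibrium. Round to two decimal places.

108.67

Forge's profit: π_F = (191 - Q)q_F - (62q_F). Setting ∂π_F/∂q_F = 0: 129 - 2q_F - (q_M) = 0.
Meridian's first-order condition: 118 - 2q_M - (q_F) = 0.
Rearranging gives the reaction functions q_F = (129 - q_M)/2 and q_M = (118 - q_F)/2.
Solving the pair: q_F = 140/3, q_M = 107/3.
Total output Q = 247/3, so price P = 191 - 247/3 = 326/3.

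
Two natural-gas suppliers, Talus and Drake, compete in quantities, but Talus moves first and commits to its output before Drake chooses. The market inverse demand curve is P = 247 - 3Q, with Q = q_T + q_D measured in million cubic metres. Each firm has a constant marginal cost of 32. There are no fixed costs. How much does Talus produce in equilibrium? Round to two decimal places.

35.83

Solve by backward induction. Given q_T, the follower Drake maximises π_D = (247 - 3q_T - 3q_D)q_D - 32q_D.
Follower FOC: 215 - 3q_T - 6q_D = 0, so q_D(q_T) = (215 - 3q_T)/6.
The leader anticipates this reaction. Substituting into P = 247 - 3Q gives P = 279/2 - (3/2)q_T, so π_T = (279/2 - (3/2)q_T)q_T - 32q_T.
The leader's first-order condition 215/2 - 3q_T = 0 yields q_T = 215/6.
Then q_D = (215 - 3·(215/6))/6 = 215/12.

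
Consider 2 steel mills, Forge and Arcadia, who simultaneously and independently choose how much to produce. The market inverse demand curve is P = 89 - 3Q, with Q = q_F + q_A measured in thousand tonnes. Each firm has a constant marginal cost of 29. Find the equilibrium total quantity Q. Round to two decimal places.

A representative firm's profit is π_i = q_i(89 - 3Q) - 29q_i.
Setting ∂π_i/∂q_i = 0 with rivals' quantities fixed: 60 - 6q_i - 3q_j = 0.
With identical firms every q_j equals q_i, so q_j = q_i and 60 = 9q_i, giving q_i = 20/3.
Total output Q = 20/3 + 20/3 = 40/3.

13.33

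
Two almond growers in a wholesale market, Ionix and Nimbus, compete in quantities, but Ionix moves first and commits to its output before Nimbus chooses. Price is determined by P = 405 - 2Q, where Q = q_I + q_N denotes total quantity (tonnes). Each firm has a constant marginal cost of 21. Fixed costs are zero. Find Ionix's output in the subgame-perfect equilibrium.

96

Solve by backward induction. Given q_I, the follower Nimbus maximises π_N = (405 - 2q_I - 2q_N)q_N - 21q_N.
Follower FOC: 384 - 2q_I - 4q_N = 0, so q_N(q_I) = (384 - 2q_I)/4.
The leader anticipates this reaction. Substituting into P = 405 - 2Q gives P = 213 - q_I, so π_I = (213 - q_I)q_I - 21q_I.
Maximising: ∂π_I/∂q_I = 192 - 2q_I = 0, giving q_I = 96.
Then q_N = (384 - 2·96)/4 = 48.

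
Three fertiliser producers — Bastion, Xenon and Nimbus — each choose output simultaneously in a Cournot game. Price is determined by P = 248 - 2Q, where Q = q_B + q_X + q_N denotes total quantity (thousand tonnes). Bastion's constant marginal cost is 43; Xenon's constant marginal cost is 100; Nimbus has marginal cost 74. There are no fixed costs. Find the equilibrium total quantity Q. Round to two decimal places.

Bastion's profit: π_B = (248 - 2Q)q_B - (43q_B). Setting ∂π_B/∂q_B = 0: 205 - 4q_B - 2(q_X + q_N) = 0.
Xenon's first-order condition: 148 - 4q_X - 2(q_B + q_N) = 0.
Nimbus's profit: π_N = (248 - 2Q)q_N - (74q_N). Setting ∂π_N/∂q_N = 0: 174 - 4q_N - 2(q_B + q_X) = 0.
Adding the 3 first-order conditions: 527 − 8Q = 0, so Q = 527/8.
Back-substituting: q_B = (205 − 527/4)/2 = 293/8, q_X = (148 − 527/4)/2 = 65/8, q_N = (174 − 527/4)/2 = 169/8.
Total output Q = 293/8 + 65/8 + 169/8 = 527/8.

65.88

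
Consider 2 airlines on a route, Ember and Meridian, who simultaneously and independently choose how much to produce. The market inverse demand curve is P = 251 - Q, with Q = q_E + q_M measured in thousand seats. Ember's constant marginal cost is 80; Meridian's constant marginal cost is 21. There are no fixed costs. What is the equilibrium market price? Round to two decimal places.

117.33

Ember's profit: π_E = (251 - Q)q_E - (80q_E). Setting ∂π_E/∂q_E = 0: 171 - 2q_E - (q_M) = 0.
Meridian's first-order condition: 230 - 2q_M - (q_E) = 0.
So q_E = (171 - q_M)/2 and q_M = (230 - q_E)/2.
Solving the pair: q_E = 112/3, q_M = 289/3.
Total output Q = 401/3, so price P = 251 - 401/3 = 352/3.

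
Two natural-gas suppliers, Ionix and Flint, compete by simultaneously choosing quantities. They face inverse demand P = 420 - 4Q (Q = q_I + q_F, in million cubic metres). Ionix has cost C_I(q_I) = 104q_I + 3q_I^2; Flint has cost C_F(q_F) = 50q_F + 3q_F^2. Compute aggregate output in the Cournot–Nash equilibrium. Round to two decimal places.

Ionix's profit: π_I = (420 - 4Q)q_I - (104q_I + 3q_I²). Setting ∂π_I/∂q_I = 0: 316 - 14q_I - 4(q_F) = 0.
Flint's profit: π_F = (420 - 4Q)q_F - (50q_F + 3q_F²). Setting ∂π_F/∂q_F = 0: 370 - 14q_F - 4(q_I) = 0.
So q_I = (316 - 4q_F)/14 and q_F = (370 - 4q_I)/14.
Substituting one into the other gives q_I = 736/45 and q_F = 979/45.
Total output Q = 736/45 + 979/45 = 343/9.

38.11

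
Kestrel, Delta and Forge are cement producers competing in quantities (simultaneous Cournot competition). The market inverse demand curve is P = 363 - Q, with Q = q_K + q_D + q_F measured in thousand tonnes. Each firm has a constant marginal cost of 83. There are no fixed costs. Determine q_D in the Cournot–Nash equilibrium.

70

Each firm earns π_i = (363 - Q)q_i - 83q_i.
Setting ∂π_i/∂q_i = 0 with rivals' quantities fixed: 280 - 2q_i - Σ_{j≠i} q_j = 0.
By symmetry each firm produces the same amount; substituting Σ_{j≠i} q_j = 2q_i yields q_i = 280/4 = 70.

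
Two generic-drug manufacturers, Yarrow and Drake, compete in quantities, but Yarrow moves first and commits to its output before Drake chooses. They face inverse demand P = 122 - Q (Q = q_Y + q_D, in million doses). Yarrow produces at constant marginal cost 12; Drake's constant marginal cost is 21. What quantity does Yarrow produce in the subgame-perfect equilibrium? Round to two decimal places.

The follower Drake best-responds to any q_Y: π_D = (122 - Q)q_D - 21q_D.
Setting the follower's marginal profit to zero, 101 - q_Y - 2q_D = 0, i.e. q_D = (101 - q_Y)/2.
The leader anticipates this reaction. Substituting into P = 122 - Q gives P = 143/2 - (1/2)q_Y, so π_Y = (143/2 - (1/2)q_Y)q_Y - 12q_Y.
The leader's first-order condition 119/2 - q_Y = 0 yields q_Y = 119/2.
Then q_D = (101 - 119/2)/2 = 83/4.

59.50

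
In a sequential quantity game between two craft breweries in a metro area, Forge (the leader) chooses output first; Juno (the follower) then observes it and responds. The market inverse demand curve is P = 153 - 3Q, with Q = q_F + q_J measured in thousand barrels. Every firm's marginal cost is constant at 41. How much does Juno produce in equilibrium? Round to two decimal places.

The follower Juno best-responds to any q_F: π_J = (153 - 3Q)q_J - 41q_J.
Setting the follower's marginal profit to zero, 112 - 3q_F - 6q_J = 0, i.e. q_J = (112 - 3q_F)/6.
Forge substitutes q_J(q_F) into its own profit: π_F = q_F(153 - 3q_F - (112 - 3q_F)/2) - 41q_F = (97 - (3/2)q_F)q_F - 41q_F.
Maximising: ∂π_F/∂q_F = 56 - 3q_F = 0, giving q_F = 56/3.
Then q_J = (112 - 3·(56/3))/6 = 28/3.

9.33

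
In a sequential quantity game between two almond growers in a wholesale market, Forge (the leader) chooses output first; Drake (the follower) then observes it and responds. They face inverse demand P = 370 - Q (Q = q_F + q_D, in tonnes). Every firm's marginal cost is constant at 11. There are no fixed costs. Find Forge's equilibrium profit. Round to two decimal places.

16110.13

Solve by backward induction. Given q_F, the follower Drake maximises π_D = (370 - q_F - q_D)q_D - 11q_D.
∂π_D/∂q_D = 359 - q_F - 2q_D = 0 gives the reaction function q_D = (359 - q_F)/2.
The leader anticipates this reaction. Substituting into P = 370 - Q gives P = 381/2 - (1/2)q_F, so π_F = (381/2 - (1/2)q_F)q_F - 11q_F.
Maximising: ∂π_F/∂q_F = 359/2 - q_F = 0, giving q_F = 359/2.
Then q_D = (359 - 359/2)/2 = 359/4.
Price P = 370 - 1077/4 = 403/4.
Forge's profit: (403/4 - 11)·(359/2) = 16110.1250.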